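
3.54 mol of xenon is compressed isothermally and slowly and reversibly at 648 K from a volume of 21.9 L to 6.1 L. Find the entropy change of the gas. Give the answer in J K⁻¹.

ΔS_gas = -37.6 J/K

For an isothermal ideal gas ΔS_gas = nR ln(V₂/V₁) = 3.54 × 8.314 × ln(6.1/21.9) = -37.6 J/K.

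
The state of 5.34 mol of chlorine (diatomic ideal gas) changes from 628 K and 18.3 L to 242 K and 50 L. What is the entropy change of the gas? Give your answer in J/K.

Entropy is a state function: ΔS = nC_V ln(T₂/T₁) + nR ln(V₂/V₁), with C_V = 5R/2 = 20.79 J mol⁻¹ K⁻¹ for a diatomic ideal gas.
ΔS = 5.34 × [20.79 × ln(242/628) + 8.314 × ln(50/18.3)] = -61.2 J/K.

ΔS = -61.2 J/K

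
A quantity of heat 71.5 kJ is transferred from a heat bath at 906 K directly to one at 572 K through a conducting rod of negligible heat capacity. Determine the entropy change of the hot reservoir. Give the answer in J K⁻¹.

ΔS_hot = -78.9 J/K

The hot reservoir loses heat Q, so ΔS_hot = −Q/T_H = −71500/906 = -78.9 J/K.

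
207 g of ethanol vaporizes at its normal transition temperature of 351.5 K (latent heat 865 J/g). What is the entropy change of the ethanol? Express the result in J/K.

Heat absorbed by the substance: Q = mL = 207 × 865 = 179055 J.
At constant T, ΔS = Q_rev/T = 179055 / 351.5 = 509 J/K.

ΔS = 509 J/K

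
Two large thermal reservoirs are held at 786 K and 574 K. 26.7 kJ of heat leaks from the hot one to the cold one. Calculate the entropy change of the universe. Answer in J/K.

ΔS_total = 12.5 J/K

ΔS_hot = −Q/T_H = −26700/786 = -33.969 J/K and ΔS_cold = +Q/T_C = 26700/574 = 46.516 J/K.
ΔS_total = -33.969 + 46.516 = 12.5 J/K, positive as the second law requires.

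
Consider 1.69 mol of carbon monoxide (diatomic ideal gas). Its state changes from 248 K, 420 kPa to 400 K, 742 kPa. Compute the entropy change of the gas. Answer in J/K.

ΔS = nC_p ln(T₂/T₁) − nR ln(P₂/P₁), with C_p = 7R/2 = 29.1 J mol⁻¹ K⁻¹ for a diatomic ideal gas.
ΔS = 1.69 × [29.1 × ln(400/248) − 8.314 × ln(742/420)] = 15.5 J/K.

ΔS = 15.5 J/K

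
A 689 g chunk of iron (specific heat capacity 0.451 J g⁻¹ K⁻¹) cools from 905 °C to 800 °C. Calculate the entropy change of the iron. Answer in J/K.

ΔS = -29 J/K

In kelvin: T₁ = 1178.15 K, T₂ = 1073.15 K. ΔS = ∫dQ_rev/T = m c ln(T₂/T₁) = 689 × 0.451 × ln(1073.15/1178.15) = -29 J/K.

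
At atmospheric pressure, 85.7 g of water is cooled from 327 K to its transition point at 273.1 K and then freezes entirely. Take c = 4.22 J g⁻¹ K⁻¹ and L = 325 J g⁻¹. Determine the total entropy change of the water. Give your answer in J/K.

ΔS = -167 J/K

Cooling step: ΔS₁ = m c ln(T_tr/T_i) = 85.7 × 4.22 × ln(273.1/327) = -65.14 J/K.
Phase change: ΔS₂ = −mL/T_tr = −85.7 × 325 / 273.1 = -102 J/K.
ΔS_total = (-65.14) + (-102) = -167 J/K.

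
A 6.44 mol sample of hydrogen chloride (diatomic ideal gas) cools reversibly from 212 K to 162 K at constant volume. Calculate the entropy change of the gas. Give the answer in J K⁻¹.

ΔS = -36 J/K

At constant volume, ΔS = nC_V ln(T₂/T₁) with C_V = 5R/2 = 20.79 J mol⁻¹ K⁻¹.
ΔS = 6.44 × 20.79 × ln(162/212) = -36 J/K.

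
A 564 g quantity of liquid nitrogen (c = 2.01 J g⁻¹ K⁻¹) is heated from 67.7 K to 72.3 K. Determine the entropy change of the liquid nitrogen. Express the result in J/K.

ΔS = 74.5 J/K

ΔS = ∫dQ_rev/T = m c ln(T₂/T₁) = 564 × 2.01 × ln(72.3/67.7) = 74.5 J/K.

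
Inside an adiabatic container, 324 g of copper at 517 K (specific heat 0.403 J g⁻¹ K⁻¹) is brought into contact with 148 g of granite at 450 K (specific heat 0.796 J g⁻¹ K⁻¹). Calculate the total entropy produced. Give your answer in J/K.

Energy balance: T_f = (m₁c₁T₁ + m₂c₂T₂)/(m₁c₁ + m₂c₂) = 485.22 K.
ΔS₁ = m₁c₁ ln(T_f/T₁) = 130.572 × ln(485.22/517) = -8.283 J/K.
ΔS₂ = m₂c₂ ln(T_f/T₂) = 117.808 × ln(485.22/450) = 8.878 J/K.
ΔS_total = -8.283 + 8.878 = 0.595 J/K.

ΔS_total = 0.595 J/K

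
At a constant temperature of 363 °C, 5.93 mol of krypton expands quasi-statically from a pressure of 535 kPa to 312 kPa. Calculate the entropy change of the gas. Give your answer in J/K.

ΔS_gas = 26.6 J/K

For an isothermal ideal gas ΔS_gas = nR ln(P₁/P₂) = 5.93 × 8.314 × ln(535/312) = 26.6 J/K.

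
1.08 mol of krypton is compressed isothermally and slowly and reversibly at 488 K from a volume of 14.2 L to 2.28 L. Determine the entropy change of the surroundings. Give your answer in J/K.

ΔS_surr = 16.4 J/K

For an isothermal ideal gas ΔS_gas = nR ln(V₂/V₁) = 1.08 × 8.314 × ln(2.28/14.2) = -16.4 J/K.
The process is reversible, so ΔS_surr = −ΔS_gas = 16.4 J/K and ΔS_universe = 0.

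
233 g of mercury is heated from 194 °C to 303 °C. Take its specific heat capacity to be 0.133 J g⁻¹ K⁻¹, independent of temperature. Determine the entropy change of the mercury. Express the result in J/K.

ΔS = 6.5 J/K

In kelvin: T₁ = 467.15 K, T₂ = 576.15 K. ΔS = ∫dQ_rev/T = m c ln(T₂/T₁) = 233 × 0.133 × ln(576.15/467.15) = 6.5 J/K.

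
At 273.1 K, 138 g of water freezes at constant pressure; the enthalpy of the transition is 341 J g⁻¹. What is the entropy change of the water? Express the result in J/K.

ΔS = -172 J/K

Heat released by the substance: Q = −mL = −138 × 341 = −47058 J.
At constant T, ΔS = Q_rev/T = −47058 / 273.1 = -172 J/K.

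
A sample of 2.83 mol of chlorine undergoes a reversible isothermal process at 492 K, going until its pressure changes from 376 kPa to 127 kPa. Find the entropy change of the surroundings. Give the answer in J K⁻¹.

For an isothermal ideal gas ΔS_gas = nR ln(P₁/P₂) = 2.83 × 8.314 × ln(376/127) = 25.5 J/K.
The process is reversible, so ΔS_surr = −ΔS_gas = -25.5 J/K and ΔS_universe = 0.

ΔS_surr = -25.5 J/K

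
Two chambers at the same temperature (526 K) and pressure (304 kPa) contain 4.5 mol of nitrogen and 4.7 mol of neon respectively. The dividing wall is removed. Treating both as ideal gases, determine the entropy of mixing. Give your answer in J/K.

Mole fractions: x_A = 4.5/9.2 = 0.489, x_B = 0.511.
ΔS_mix = −R(n_A ln x_A + n_B ln x_B) = −8.314 × (4.5 ln 0.489 + 4.7 ln 0.511) = 53 J/K.

ΔS_mix = 53 J/K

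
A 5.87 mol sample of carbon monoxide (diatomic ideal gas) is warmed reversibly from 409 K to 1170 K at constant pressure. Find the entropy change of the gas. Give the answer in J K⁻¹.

At constant pressure, ΔS = nC_p ln(T₂/T₁) with C_p = 7R/2 = 29.1 J mol⁻¹ K⁻¹.
ΔS = 5.87 × 29.1 × ln(1170/409) = 180 J/K.

ΔS = 180 J/K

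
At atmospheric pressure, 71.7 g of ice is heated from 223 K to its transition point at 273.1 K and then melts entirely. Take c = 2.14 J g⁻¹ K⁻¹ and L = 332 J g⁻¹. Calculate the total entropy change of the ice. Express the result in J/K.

Warming step: ΔS₁ = m c ln(T_tr/T_i) = 71.7 × 2.14 × ln(273.1/223) = 31.1 J/K.
Phase change: ΔS₂ = +mL/T_tr = 71.7 × 332 / 273.1 = 87.16 J/K.
ΔS_total = (31.1) + (87.16) = 118 J/K.

ΔS = 118 J/K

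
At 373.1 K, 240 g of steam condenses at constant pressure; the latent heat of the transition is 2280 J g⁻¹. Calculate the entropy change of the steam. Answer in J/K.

ΔS = -1470 J/K

Heat released by the substance: Q = −mL = −240 × 2280 = −547200 J.
At constant T, ΔS = Q_rev/T = −547200 / 373.1 = -1470 J/K.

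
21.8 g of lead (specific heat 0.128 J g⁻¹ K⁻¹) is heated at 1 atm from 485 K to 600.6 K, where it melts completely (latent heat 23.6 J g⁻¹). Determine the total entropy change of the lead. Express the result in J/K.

ΔS = 1.45 J/K

Warming step: ΔS₁ = m c ln(T_tr/T_i) = 21.8 × 0.128 × ln(600.6/485) = 0.5965 J/K.
Phase change: ΔS₂ = +mL/T_tr = 21.8 × 23.6 / 600.6 = 0.8566 J/K.
ΔS_total = (0.5965) + (0.8566) = 1.45 J/K.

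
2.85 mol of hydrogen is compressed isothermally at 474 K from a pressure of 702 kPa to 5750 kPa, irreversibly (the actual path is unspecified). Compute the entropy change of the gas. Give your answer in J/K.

ΔS_gas = -49.8 J/K

Entropy is a state function, so ΔS_gas depends only on the end states.
For an isothermal ideal gas ΔS_gas = nR ln(P₁/P₂) = 2.85 × 8.314 × ln(702/5750) = -49.8 J/K.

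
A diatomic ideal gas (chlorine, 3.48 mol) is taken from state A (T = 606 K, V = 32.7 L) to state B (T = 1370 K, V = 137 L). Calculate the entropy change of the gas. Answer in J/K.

ΔS = 100 J/K

Entropy is a state function: ΔS = nC_V ln(T₂/T₁) + nR ln(V₂/V₁), with C_V = 5R/2 = 20.79 J mol⁻¹ K⁻¹ for a diatomic ideal gas.
ΔS = 3.48 × [20.79 × ln(1370/606) + 8.314 × ln(137/32.7)] = 100 J/K.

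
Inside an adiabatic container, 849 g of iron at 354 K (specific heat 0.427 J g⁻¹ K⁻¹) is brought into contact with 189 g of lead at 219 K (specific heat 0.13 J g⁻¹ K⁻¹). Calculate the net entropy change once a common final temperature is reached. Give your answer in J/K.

ΔS_total = 2.31 J/K

Energy balance: T_f = (m₁c₁T₁ + m₂c₂T₂)/(m₁c₁ + m₂c₂) = 345.43 K.
ΔS₁ = m₁c₁ ln(T_f/T₁) = 362.523 × ln(345.43/354) = -8.8831 J/K.
ΔS₂ = m₂c₂ ln(T_f/T₂) = 24.57 × ln(345.43/219) = 11.197 J/K.
ΔS_total = -8.8831 + 11.197 = 2.31 J/K.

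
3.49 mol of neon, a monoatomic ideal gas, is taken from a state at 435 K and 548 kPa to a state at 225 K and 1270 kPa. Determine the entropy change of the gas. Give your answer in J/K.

ΔS = -72.2 J/K

ΔS = nC_p ln(T₂/T₁) − nR ln(P₂/P₁), with C_p = 5R/2 = 20.79 J mol⁻¹ K⁻¹ for a monoatomic ideal gas.
ΔS = 3.49 × [20.79 × ln(225/435) − 8.314 × ln(1270/548)] = -72.2 J/K.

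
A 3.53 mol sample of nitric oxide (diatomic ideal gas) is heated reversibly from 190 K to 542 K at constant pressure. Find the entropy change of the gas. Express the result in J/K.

ΔS = 108 J/K

At constant pressure, ΔS = nC_p ln(T₂/T₁) with C_p = 7R/2 = 29.1 J mol⁻¹ K⁻¹.
ΔS = 3.53 × 29.1 × ln(542/190) = 108 J/K.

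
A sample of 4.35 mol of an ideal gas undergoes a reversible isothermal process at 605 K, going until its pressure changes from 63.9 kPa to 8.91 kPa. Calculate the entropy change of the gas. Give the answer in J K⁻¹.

For an isothermal ideal gas ΔS_gas = nR ln(P₁/P₂) = 4.35 × 8.314 × ln(63.9/8.91) = 71.3 J/K.

ΔS_gas = 71.3 J/K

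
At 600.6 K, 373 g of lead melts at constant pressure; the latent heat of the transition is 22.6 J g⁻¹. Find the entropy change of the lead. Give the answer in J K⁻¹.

ΔS = 14 J/K

Heat absorbed by the substance: Q = mL = 373 × 22.6 = 8429.8 J.
At constant T, ΔS = Q_rev/T = 8429.8 / 600.6 = 14 J/K.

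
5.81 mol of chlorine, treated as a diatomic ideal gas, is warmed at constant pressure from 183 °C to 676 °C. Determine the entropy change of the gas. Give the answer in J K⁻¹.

ΔS = 124 J/K

In kelvin: T₁ = 456.15 K, T₂ = 949.15 K. At constant pressure, ΔS = nC_p ln(T₂/T₁) with C_p = 7R/2 = 29.1 J mol⁻¹ K⁻¹.
ΔS = 5.81 × 29.1 × ln(949.15/456.15) = 124 J/K.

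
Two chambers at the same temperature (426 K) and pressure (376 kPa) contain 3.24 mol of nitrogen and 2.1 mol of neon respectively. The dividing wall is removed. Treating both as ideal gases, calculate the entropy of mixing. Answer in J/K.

ΔS_mix = 29.8 J/K

Mole fractions: x_A = 3.24/5.34 = 0.607, x_B = 0.393.
ΔS_mix = −R(n_A ln x_A + n_B ln x_B) = −8.314 × (3.24 ln 0.607 + 2.1 ln 0.393) = 29.8 J/K.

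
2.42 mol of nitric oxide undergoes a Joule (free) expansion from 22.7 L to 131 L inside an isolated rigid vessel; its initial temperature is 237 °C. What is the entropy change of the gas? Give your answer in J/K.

ΔS_gas = 35.3 J/K

No heat is exchanged and no work is done, so the ideal-gas temperature stays constant.
Entropy is a state function; using a reversible isothermal path, ΔS_gas = nR ln(V₂/V₁) = 2.42 × 8.314 × ln(131/22.7) = 35.3 J/K.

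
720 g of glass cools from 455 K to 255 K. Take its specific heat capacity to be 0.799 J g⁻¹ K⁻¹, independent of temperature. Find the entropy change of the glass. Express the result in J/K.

ΔS = -333 J/K

ΔS = ∫dQ_rev/T = m c ln(T₂/T₁) = 720 × 0.799 × ln(255/455) = -333 J/K.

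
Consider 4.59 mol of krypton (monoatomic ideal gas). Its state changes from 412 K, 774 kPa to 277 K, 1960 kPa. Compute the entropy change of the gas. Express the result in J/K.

ΔS = -73.3 J/K

ΔS = nC_p ln(T₂/T₁) − nR ln(P₂/P₁), with C_p = 5R/2 = 20.79 J mol⁻¹ K⁻¹ for a monoatomic ideal gas.
ΔS = 4.59 × [20.79 × ln(277/412) − 8.314 × ln(1960/774)] = -73.3 J/K.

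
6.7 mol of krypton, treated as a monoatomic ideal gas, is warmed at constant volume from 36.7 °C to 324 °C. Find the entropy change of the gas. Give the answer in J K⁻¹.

ΔS = 54.8 J/K

In kelvin: T₁ = 309.85 K, T₂ = 597.15 K. At constant volume, ΔS = nC_V ln(T₂/T₁) with C_V = 3R/2 = 12.47 J mol⁻¹ K⁻¹.
ΔS = 6.7 × 12.47 × ln(597.15/309.85) = 54.8 J/K.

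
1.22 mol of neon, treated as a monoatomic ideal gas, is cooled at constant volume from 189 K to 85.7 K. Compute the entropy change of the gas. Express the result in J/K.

ΔS = -12 J/K

At constant volume, ΔS = nC_V ln(T₂/T₁) with C_V = 3R/2 = 12.47 J mol⁻¹ K⁻¹.
ΔS = 1.22 × 12.47 × ln(85.7/189) = -12 J/K.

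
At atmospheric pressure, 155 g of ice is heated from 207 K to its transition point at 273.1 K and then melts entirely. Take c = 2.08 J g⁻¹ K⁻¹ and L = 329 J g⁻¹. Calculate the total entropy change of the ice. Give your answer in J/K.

ΔS = 276 J/K

Warming step: ΔS₁ = m c ln(T_tr/T_i) = 155 × 2.08 × ln(273.1/207) = 89.34 J/K.
Phase change: ΔS₂ = +mL/T_tr = 155 × 329 / 273.1 = 186.7 J/K.
ΔS_total = (89.34) + (186.7) = 276 J/K.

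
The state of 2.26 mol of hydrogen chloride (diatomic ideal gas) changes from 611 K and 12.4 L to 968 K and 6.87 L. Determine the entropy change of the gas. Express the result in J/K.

Entropy is a state function: ΔS = nC_V ln(T₂/T₁) + nR ln(V₂/V₁), with C_V = 5R/2 = 20.79 J mol⁻¹ K⁻¹ for a diatomic ideal gas.
ΔS = 2.26 × [20.79 × ln(968/611) + 8.314 × ln(6.87/12.4)] = 10.5 J/K.

ΔS = 10.5 J/K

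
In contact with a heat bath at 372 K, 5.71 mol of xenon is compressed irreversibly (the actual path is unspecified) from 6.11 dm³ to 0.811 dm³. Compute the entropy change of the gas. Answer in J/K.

Entropy is a state function, so ΔS_gas depends only on the end states.
For an isothermal ideal gas ΔS_gas = nR ln(V₂/V₁) = 5.71 × 8.314 × ln(0.811/6.11) = -95.9 J/K.

ΔS_gas = -95.9 J/K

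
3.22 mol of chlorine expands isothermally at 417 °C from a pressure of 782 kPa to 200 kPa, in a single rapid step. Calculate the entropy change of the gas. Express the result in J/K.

Entropy is a state function, so ΔS_gas depends only on the end states.
For an isothermal ideal gas ΔS_gas = nR ln(P₁/P₂) = 3.22 × 8.314 × ln(782/200) = 36.5 J/K.

ΔS_gas = 36.5 J/K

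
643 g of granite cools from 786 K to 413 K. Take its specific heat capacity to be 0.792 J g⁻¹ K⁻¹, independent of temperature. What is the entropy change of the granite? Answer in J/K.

ΔS = ∫dQ_rev/T = m c ln(T₂/T₁) = 643 × 0.792 × ln(413/786) = -328 J/K.

ΔS = -328 J/K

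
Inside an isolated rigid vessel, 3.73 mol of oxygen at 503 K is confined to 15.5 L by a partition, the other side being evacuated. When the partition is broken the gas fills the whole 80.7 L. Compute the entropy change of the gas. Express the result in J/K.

For an ideal gas in free expansion Q = 0 and W = 0, so T is unchanged.
Entropy is a state function; using a reversible isothermal path, ΔS_gas = nR ln(V₂/V₁) = 3.73 × 8.314 × ln(80.7/15.5) = 51.2 J/K.

ΔS_gas = 51.2 J/K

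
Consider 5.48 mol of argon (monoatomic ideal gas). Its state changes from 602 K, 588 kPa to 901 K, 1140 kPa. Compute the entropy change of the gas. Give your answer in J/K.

ΔS = 15.8 J/K

ΔS = nC_p ln(T₂/T₁) − nR ln(P₂/P₁), with C_p = 5R/2 = 20.79 J mol⁻¹ K⁻¹ for a monoatomic ideal gas.
ΔS = 5.48 × [20.79 × ln(901/602) − 8.314 × ln(1140/588)] = 15.8 J/K.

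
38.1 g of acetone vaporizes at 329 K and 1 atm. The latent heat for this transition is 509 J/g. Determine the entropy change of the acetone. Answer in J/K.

ΔS = 58.9 J/K

Heat absorbed by the substance: Q = mL = 38.1 × 509 = 19392.9 J.
At constant T, ΔS = Q_rev/T = 19392.9 / 329 = 58.9 J/K.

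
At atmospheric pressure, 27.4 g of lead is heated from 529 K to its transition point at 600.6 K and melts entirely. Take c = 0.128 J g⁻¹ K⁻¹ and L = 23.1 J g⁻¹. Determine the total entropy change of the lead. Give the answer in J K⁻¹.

ΔS = 1.5 J/K

Warming step: ΔS₁ = m c ln(T_tr/T_i) = 27.4 × 0.128 × ln(600.6/529) = 0.4452 J/K.
Phase change: ΔS₂ = +mL/T_tr = 27.4 × 23.1 / 600.6 = 1.054 J/K.
ΔS_total = (0.4452) + (1.054) = 1.5 J/K.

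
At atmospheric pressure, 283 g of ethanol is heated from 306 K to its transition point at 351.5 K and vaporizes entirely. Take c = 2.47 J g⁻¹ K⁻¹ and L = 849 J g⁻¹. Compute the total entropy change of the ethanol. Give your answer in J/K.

ΔS = 780 J/K

Warming step: ΔS₁ = m c ln(T_tr/T_i) = 283 × 2.47 × ln(351.5/306) = 96.9 J/K.
Phase change: ΔS₂ = +mL/T_tr = 283 × 849 / 351.5 = 683.5 J/K.
ΔS_total = (96.9) + (683.5) = 780 J/K.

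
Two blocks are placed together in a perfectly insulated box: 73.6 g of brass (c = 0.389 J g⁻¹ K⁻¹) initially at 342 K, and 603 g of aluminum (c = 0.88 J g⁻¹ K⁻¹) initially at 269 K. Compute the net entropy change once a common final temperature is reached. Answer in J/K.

Energy balance: T_f = (m₁c₁T₁ + m₂c₂T₂)/(m₁c₁ + m₂c₂) = 272.74 K.
ΔS₁ = m₁c₁ ln(T_f/T₁) = 28.6304 × ln(272.74/342) = -6.479 J/K.
ΔS₂ = m₂c₂ ln(T_f/T₂) = 530.64 × ln(272.74/269) = 7.321 J/K.
ΔS_total = -6.479 + 7.321 = 0.842 J/K.

ΔS_total = 0.842 J/K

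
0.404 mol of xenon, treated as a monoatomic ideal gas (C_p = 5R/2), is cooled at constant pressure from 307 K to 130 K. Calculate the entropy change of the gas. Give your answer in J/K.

At constant pressure, ΔS = nC_p ln(T₂/T₁) with C_p = 5R/2 = 20.79 J mol⁻¹ K⁻¹.
ΔS = 0.404 × 20.79 × ln(130/307) = -7.22 J/K.

ΔS = -7.22 J/K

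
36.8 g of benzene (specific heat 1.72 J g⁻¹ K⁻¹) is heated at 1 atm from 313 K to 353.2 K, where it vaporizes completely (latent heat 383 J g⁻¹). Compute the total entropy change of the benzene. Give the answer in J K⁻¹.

Warming step: ΔS₁ = m c ln(T_tr/T_i) = 36.8 × 1.72 × ln(353.2/313) = 7.6481 J/K.
Phase change: ΔS₂ = +mL/T_tr = 36.8 × 383 / 353.2 = 39.905 J/K.
ΔS_total = (7.6481) + (39.905) = 47.6 J/K.

ΔS = 47.6 J/K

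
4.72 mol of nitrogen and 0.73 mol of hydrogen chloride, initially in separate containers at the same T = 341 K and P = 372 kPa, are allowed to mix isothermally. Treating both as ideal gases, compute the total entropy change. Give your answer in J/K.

Mole fractions: x_A = 4.72/5.45 = 0.866, x_B = 0.134.
ΔS_mix = −R(n_A ln x_A + n_B ln x_B) = −8.314 × (4.72 ln 0.866 + 0.73 ln 0.134) = 17.8 J/K.

ΔS_mix = 17.8 J/K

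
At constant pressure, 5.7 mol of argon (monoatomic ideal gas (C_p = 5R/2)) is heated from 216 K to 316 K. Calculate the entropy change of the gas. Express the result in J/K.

At constant pressure, ΔS = nC_p ln(T₂/T₁) with C_p = 5R/2 = 20.79 J mol⁻¹ K⁻¹.
ΔS = 5.7 × 20.79 × ln(316/216) = 45.1 J/K.

ΔS = 45.1 J/K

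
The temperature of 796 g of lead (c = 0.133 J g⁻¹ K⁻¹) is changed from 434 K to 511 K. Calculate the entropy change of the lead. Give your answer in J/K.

ΔS = 17.3 J/K

ΔS = ∫dQ_rev/T = m c ln(T₂/T₁) = 796 × 0.133 × ln(511/434) = 17.3 J/K.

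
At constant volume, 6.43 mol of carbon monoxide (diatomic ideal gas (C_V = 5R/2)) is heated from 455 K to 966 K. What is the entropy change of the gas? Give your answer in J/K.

At constant volume, ΔS = nC_V ln(T₂/T₁) with C_V = 5R/2 = 20.79 J mol⁻¹ K⁻¹.
ΔS = 6.43 × 20.79 × ln(966/455) = 101 J/K.

ΔS = 101 J/K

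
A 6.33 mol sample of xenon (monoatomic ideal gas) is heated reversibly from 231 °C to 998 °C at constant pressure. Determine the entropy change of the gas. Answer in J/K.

In kelvin: T₁ = 504.15 K, T₂ = 1271.15 K. At constant pressure, ΔS = nC_p ln(T₂/T₁) with C_p = 5R/2 = 20.79 J mol⁻¹ K⁻¹.
ΔS = 6.33 × 20.79 × ln(1271.15/504.15) = 122 J/K.

ΔS = 122 J/K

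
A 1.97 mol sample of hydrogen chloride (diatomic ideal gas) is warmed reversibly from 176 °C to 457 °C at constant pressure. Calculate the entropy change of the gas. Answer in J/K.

In kelvin: T₁ = 449.15 K, T₂ = 730.15 K. At constant pressure, ΔS = nC_p ln(T₂/T₁) with C_p = 7R/2 = 29.1 J mol⁻¹ K⁻¹.
ΔS = 1.97 × 29.1 × ln(730.15/449.15) = 27.9 J/K.

ΔS = 27.9 J/K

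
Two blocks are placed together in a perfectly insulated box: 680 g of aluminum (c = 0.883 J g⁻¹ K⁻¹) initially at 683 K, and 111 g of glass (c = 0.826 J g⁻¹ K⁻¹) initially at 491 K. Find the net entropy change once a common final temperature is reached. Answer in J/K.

ΔS_total = 3.99 J/K

Energy balance: T_f = (m₁c₁T₁ + m₂c₂T₂)/(m₁c₁ + m₂c₂) = 657.57 K.
ΔS₁ = m₁c₁ ln(T_f/T₁) = 600.44 × ln(657.57/683) = -22.79 J/K.
ΔS₂ = m₂c₂ ln(T_f/T₂) = 91.686 × ln(657.57/491) = 26.78 J/K.
ΔS_total = -22.79 + 26.78 = 3.99 J/K.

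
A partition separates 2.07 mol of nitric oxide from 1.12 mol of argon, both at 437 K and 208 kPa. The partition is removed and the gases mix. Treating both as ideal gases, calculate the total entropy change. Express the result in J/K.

Mole fractions: x_A = 2.07/3.19 = 0.649, x_B = 0.351.
ΔS_mix = −R(n_A ln x_A + n_B ln x_B) = −8.314 × (2.07 ln 0.649 + 1.12 ln 0.351) = 17.2 J/K.

ΔS_mix = 17.2 J/K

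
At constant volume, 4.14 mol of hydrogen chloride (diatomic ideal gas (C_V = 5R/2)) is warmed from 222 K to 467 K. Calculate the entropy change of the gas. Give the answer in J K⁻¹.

At constant volume, ΔS = nC_V ln(T₂/T₁) with C_V = 5R/2 = 20.79 J mol⁻¹ K⁻¹.
ΔS = 4.14 × 20.79 × ln(467/222) = 64 J/K.

ΔS = 64 J/K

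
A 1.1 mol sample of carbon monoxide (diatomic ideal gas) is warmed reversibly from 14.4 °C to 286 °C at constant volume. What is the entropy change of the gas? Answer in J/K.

ΔS = 15.2 J/K

In kelvin: T₁ = 287.55 K, T₂ = 559.15 K. At constant volume, ΔS = nC_V ln(T₂/T₁) with C_V = 5R/2 = 20.79 J mol⁻¹ K⁻¹.
ΔS = 1.1 × 20.79 × ln(559.15/287.55) = 15.2 J/K.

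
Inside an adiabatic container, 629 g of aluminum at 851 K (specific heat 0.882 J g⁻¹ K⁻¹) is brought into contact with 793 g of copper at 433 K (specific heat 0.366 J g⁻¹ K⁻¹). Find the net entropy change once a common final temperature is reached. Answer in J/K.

ΔS_total = 40 J/K

Energy balance: T_f = (m₁c₁T₁ + m₂c₂T₂)/(m₁c₁ + m₂c₂) = 707.43 K.
ΔS₁ = m₁c₁ ln(T_f/T₁) = 554.778 × ln(707.43/851) = -102.5 J/K.
ΔS₂ = m₂c₂ ln(T_f/T₂) = 290.238 × ln(707.43/433) = 142.5 J/K.
ΔS_total = -102.5 + 142.5 = 40 J/K.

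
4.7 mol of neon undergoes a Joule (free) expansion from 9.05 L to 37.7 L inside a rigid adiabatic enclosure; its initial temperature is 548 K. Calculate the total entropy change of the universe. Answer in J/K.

ΔS_universe = 55.8 J/K

For an ideal gas in free expansion Q = 0 and W = 0, so T is unchanged.
Entropy is a state function; using a reversible isothermal path, ΔS_gas = nR ln(V₂/V₁) = 4.7 × 8.314 × ln(37.7/9.05) = 55.8 J/K.
The insulated surroundings exchange no heat, so ΔS_surr = 0 and ΔS_universe = ΔS_gas.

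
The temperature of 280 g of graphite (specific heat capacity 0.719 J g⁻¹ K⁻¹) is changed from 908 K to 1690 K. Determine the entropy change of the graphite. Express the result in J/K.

ΔS = ∫dQ_rev/T = m c ln(T₂/T₁) = 280 × 0.719 × ln(1690/908) = 125 J/K.

ΔS = 125 J/K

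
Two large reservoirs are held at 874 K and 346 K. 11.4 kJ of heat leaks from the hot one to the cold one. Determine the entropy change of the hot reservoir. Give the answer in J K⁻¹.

The hot reservoir loses heat Q, so ΔS_hot = −Q/T_H = −11400/874 = -13 J/K.

ΔS_hot = -13 J/K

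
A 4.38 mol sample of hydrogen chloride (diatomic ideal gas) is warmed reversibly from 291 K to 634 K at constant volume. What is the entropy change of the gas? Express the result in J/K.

At constant volume, ΔS = nC_V ln(T₂/T₁) with C_V = 5R/2 = 20.79 J mol⁻¹ K⁻¹.
ΔS = 4.38 × 20.79 × ln(634/291) = 70.9 J/K.

ΔS = 70.9 J/K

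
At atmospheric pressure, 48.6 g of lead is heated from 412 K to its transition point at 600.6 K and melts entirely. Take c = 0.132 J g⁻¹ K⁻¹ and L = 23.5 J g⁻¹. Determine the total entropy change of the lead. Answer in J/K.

ΔS = 4.32 J/K

Warming step: ΔS₁ = m c ln(T_tr/T_i) = 48.6 × 0.132 × ln(600.6/412) = 2.418 J/K.
Phase change: ΔS₂ = +mL/T_tr = 48.6 × 23.5 / 600.6 = 1.902 J/K.
ΔS_total = (2.418) + (1.902) = 4.32 J/K.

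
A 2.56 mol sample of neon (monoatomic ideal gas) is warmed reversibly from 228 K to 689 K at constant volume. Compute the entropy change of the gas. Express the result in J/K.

At constant volume, ΔS = nC_V ln(T₂/T₁) with C_V = 3R/2 = 12.47 J mol⁻¹ K⁻¹.
ΔS = 2.56 × 12.47 × ln(689/228) = 35.3 J/K.

ΔS = 35.3 J/K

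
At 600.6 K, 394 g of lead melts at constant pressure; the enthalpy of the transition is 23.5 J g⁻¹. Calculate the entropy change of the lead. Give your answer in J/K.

ΔS = 15.4 J/K

Heat absorbed by the substance: Q = mL = 394 × 23.5 = 9259 J.
At constant T, ΔS = Q_rev/T = 9259 / 600.6 = 15.4 J/K.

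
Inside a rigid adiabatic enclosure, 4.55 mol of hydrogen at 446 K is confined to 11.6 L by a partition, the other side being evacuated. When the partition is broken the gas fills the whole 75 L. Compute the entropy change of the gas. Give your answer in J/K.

ΔS_gas = 70.6 J/K

No heat is exchanged and no work is done, so the ideal-gas temperature stays constant.
Entropy is a state function; using a reversible isothermal path, ΔS_gas = nR ln(V₂/V₁) = 4.55 × 8.314 × ln(75/11.6) = 70.6 J/K.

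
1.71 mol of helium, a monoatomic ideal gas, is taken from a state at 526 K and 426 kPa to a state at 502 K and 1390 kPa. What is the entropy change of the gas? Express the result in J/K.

ΔS = -18.5 J/K

ΔS = nC_p ln(T₂/T₁) − nR ln(P₂/P₁), with C_p = 5R/2 = 20.79 J mol⁻¹ K⁻¹ for a monoatomic ideal gas.
ΔS = 1.71 × [20.79 × ln(502/526) − 8.314 × ln(1390/426)] = -18.5 J/K.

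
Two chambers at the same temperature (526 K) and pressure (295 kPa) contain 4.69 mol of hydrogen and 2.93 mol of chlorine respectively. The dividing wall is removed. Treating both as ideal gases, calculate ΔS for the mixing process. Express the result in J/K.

Mole fractions: x_A = 4.69/7.62 = 0.615, x_B = 0.385.
ΔS_mix = −R(n_A ln x_A + n_B ln x_B) = −8.314 × (4.69 ln 0.615 + 2.93 ln 0.385) = 42.2 J/K.

ΔS_mix = 42.2 J/K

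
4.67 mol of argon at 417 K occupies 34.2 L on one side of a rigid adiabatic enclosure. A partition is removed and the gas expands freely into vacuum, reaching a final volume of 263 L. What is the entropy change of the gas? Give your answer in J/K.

ΔS_gas = 79.2 J/K

No heat is exchanged and no work is done, so the ideal-gas temperature stays constant.
Entropy is a state function; using a reversible isothermal path, ΔS_gas = nR ln(V₂/V₁) = 4.67 × 8.314 × ln(263/34.2) = 79.2 J/K.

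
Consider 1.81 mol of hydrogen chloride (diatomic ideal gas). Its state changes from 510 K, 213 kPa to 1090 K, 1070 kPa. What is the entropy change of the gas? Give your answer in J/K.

ΔS = nC_p ln(T₂/T₁) − nR ln(P₂/P₁), with C_p = 7R/2 = 29.1 J mol⁻¹ K⁻¹ for a diatomic ideal gas.
ΔS = 1.81 × [29.1 × ln(1090/510) − 8.314 × ln(1070/213)] = 15.7 J/K.

ΔS = 15.7 J/K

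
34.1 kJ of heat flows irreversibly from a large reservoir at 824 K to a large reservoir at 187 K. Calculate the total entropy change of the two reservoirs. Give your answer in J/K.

ΔS_total = 141 J/K

ΔS_hot = −Q/T_H = −34100/824 = -41.38 J/K and ΔS_cold = +Q/T_C = 34100/187 = 182.4 J/K.
ΔS_total = -41.38 + 182.4 = 141 J/K, positive as the second law requires.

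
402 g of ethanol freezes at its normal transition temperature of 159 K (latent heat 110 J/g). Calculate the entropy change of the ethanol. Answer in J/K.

ΔS = -278 J/K

Heat released by the substance: Q = −mL = −402 × 110 = −44220 J.
At constant T, ΔS = Q_rev/T = −44220 / 159 = -278 J/K.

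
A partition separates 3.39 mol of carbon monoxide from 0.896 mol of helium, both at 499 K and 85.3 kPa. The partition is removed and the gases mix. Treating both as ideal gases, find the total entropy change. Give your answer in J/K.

ΔS_mix = 18.3 J/K

Mole fractions: x_A = 3.39/4.29 = 0.791, x_B = 0.209.
ΔS_mix = −R(n_A ln x_A + n_B ln x_B) = −8.314 × (3.39 ln 0.791 + 0.896 ln 0.209) = 18.3 J/K.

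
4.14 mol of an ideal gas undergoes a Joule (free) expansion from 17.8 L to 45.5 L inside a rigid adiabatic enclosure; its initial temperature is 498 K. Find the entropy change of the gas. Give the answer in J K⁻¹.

ΔS_gas = 32.3 J/K

For an ideal gas in free expansion Q = 0 and W = 0, so T is unchanged.
Entropy is a state function; using a reversible isothermal path, ΔS_gas = nR ln(V₂/V₁) = 4.14 × 8.314 × ln(45.5/17.8) = 32.3 J/K.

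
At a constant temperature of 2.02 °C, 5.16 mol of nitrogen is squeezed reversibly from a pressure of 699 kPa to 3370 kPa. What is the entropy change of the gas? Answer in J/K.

ΔS_gas = -67.5 J/K

For an isothermal ideal gas ΔS_gas = nR ln(P₁/P₂) = 5.16 × 8.314 × ln(699/3370) = -67.5 J/K.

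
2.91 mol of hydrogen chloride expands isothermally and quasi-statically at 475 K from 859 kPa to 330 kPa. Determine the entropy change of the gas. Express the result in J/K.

ΔS_gas = 23.1 J/K

For an isothermal ideal gas ΔS_gas = nR ln(P₁/P₂) = 2.91 × 8.314 × ln(859/330) = 23.1 J/K.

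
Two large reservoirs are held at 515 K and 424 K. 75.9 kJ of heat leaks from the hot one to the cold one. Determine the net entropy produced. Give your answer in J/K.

ΔS_hot = −Q/T_H = −75900/515 = -147.4 J/K and ΔS_cold = +Q/T_C = 75900/424 = 179 J/K.
ΔS_total = -147.4 + 179 = 31.6 J/K, positive as the second law requires.

ΔS_total = 31.6 J/K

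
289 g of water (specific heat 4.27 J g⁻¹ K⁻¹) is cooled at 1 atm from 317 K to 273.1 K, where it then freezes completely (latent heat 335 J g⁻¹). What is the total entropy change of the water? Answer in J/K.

Cooling step: ΔS₁ = m c ln(T_tr/T_i) = 289 × 4.27 × ln(273.1/317) = -183.9 J/K.
Phase change: ΔS₂ = −mL/T_tr = −289 × 335 / 273.1 = -354.5 J/K.
ΔS_total = (-183.9) + (-354.5) = -538 J/K.

ΔS = -538 J/K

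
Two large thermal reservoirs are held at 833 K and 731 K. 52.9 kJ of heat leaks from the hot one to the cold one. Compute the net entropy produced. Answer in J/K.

ΔS_hot = −Q/T_H = −52900/833 = -63.51 J/K and ΔS_cold = +Q/T_C = 52900/731 = 72.37 J/K.
ΔS_total = -63.51 + 72.37 = 8.86 J/K, positive as the second law requires.

ΔS_total = 8.86 J/K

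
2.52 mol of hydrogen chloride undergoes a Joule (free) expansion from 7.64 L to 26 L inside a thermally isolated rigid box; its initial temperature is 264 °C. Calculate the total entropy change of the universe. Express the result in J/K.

For an ideal gas in free expansion Q = 0 and W = 0, so T is unchanged.
Entropy is a state function; using a reversible isothermal path, ΔS_gas = nR ln(V₂/V₁) = 2.52 × 8.314 × ln(26/7.64) = 25.7 J/K.
The insulated surroundings exchange no heat, so ΔS_surr = 0 and ΔS_universe = ΔS_gas.

ΔS_universe = 25.7 J/K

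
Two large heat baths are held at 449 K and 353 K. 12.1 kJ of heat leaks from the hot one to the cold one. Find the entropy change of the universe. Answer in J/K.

ΔS_hot = −Q/T_H = −12100/449 = -26.95 J/K and ΔS_cold = +Q/T_C = 12100/353 = 34.28 J/K.
ΔS_total = -26.95 + 34.28 = 7.33 J/K, positive as the second law requires.

ΔS_total = 7.33 J/K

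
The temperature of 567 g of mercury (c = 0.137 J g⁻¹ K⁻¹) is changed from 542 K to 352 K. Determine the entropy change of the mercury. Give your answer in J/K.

ΔS = -33.5 J/K

ΔS = ∫dQ_rev/T = m c ln(T₂/T₁) = 567 × 0.137 × ln(352/542) = -33.5 J/K.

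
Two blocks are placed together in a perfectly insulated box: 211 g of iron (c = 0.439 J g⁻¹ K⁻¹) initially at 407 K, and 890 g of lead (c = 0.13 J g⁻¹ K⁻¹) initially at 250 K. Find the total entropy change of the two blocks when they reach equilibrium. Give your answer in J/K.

Energy balance: T_f = (m₁c₁T₁ + m₂c₂T₂)/(m₁c₁ + m₂c₂) = 319.81 K.
ΔS₁ = m₁c₁ ln(T_f/T₁) = 92.629 × ln(319.81/407) = -22.33 J/K.
ΔS₂ = m₂c₂ ln(T_f/T₂) = 115.7 × ln(319.81/250) = 28.49 J/K.
ΔS_total = -22.33 + 28.49 = 6.16 J/K.

ΔS_total = 6.16 J/K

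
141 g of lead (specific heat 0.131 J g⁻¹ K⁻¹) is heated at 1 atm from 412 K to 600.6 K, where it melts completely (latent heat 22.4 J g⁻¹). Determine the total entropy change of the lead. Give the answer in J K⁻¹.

ΔS = 12.2 J/K

Warming step: ΔS₁ = m c ln(T_tr/T_i) = 141 × 0.131 × ln(600.6/412) = 6.962 J/K.
Phase change: ΔS₂ = +mL/T_tr = 141 × 22.4 / 600.6 = 5.259 J/K.
ΔS_total = (6.962) + (5.259) = 12.2 J/K.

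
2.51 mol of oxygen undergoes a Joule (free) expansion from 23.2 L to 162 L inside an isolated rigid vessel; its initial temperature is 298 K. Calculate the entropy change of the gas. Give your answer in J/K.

ΔS_gas = 40.6 J/K

No heat is exchanged and no work is done, so the ideal-gas temperature stays constant.
Entropy is a state function; using a reversible isothermal path, ΔS_gas = nR ln(V₂/V₁) = 2.51 × 8.314 × ln(162/23.2) = 40.6 J/K.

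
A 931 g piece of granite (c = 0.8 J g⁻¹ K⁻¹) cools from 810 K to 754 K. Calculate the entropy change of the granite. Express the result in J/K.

ΔS = -53.4 J/K

ΔS = ∫dQ_rev/T = m c ln(T₂/T₁) = 931 × 0.8 × ln(754/810) = -53.4 J/K.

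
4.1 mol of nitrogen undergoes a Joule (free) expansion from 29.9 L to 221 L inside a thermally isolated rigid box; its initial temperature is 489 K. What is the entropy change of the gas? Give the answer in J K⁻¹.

ΔS_gas = 68.2 J/K

For an ideal gas in free expansion Q = 0 and W = 0, so T is unchanged.
Entropy is a state function; using a reversible isothermal path, ΔS_gas = nR ln(V₂/V₁) = 4.1 × 8.314 × ln(221/29.9) = 68.2 J/K.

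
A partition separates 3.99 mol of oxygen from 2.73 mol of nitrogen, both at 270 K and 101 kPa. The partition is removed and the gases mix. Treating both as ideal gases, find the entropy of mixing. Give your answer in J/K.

Mole fractions: x_A = 3.99/6.72 = 0.594, x_B = 0.406.
ΔS_mix = −R(n_A ln x_A + n_B ln x_B) = −8.314 × (3.99 ln 0.594 + 2.73 ln 0.406) = 37.7 J/K.

ΔS_mix = 37.7 J/K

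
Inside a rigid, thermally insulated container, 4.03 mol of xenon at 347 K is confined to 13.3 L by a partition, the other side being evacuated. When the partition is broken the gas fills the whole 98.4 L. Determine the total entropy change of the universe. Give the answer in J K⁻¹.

ΔS_universe = 67.1 J/K

No heat is exchanged and no work is done, so the ideal-gas temperature stays constant.
Entropy is a state function; using a reversible isothermal path, ΔS_gas = nR ln(V₂/V₁) = 4.03 × 8.314 × ln(98.4/13.3) = 67.1 J/K.
The insulated surroundings exchange no heat, so ΔS_surr = 0 and ΔS_universe = ΔS_gas.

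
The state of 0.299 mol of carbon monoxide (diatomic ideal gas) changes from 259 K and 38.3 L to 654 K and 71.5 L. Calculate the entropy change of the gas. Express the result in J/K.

ΔS = 7.31 J/K

Entropy is a state function: ΔS = nC_V ln(T₂/T₁) + nR ln(V₂/V₁), with C_V = 5R/2 = 20.79 J mol⁻¹ K⁻¹ for a diatomic ideal gas.
ΔS = 0.299 × [20.79 × ln(654/259) + 8.314 × ln(71.5/38.3)] = 7.31 J/K.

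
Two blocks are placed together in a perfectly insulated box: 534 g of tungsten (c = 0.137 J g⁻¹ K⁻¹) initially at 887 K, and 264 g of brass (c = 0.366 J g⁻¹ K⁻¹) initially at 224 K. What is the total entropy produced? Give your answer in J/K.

ΔS_total = 38.9 J/K

Energy balance: T_f = (m₁c₁T₁ + m₂c₂T₂)/(m₁c₁ + m₂c₂) = 509.68 K.
ΔS₁ = m₁c₁ ln(T_f/T₁) = 73.158 × ln(509.68/887) = -40.53 J/K.
ΔS₂ = m₂c₂ ln(T_f/T₂) = 96.624 × ln(509.68/224) = 79.44 J/K.
ΔS_total = -40.53 + 79.44 = 38.9 J/K.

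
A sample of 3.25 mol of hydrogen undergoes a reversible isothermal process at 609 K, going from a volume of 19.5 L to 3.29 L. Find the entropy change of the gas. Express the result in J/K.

ΔS_gas = -48.1 J/K

For an isothermal ideal gas ΔS_gas = nR ln(V₂/V₁) = 3.25 × 8.314 × ln(3.29/19.5) = -48.1 J/K.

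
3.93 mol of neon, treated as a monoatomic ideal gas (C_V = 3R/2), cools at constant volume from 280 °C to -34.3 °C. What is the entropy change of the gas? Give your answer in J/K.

In kelvin: T₁ = 553.15 K, T₂ = 238.85 K. At constant volume, ΔS = nC_V ln(T₂/T₁) with C_V = 3R/2 = 12.47 J mol⁻¹ K⁻¹.
ΔS = 3.93 × 12.47 × ln(238.85/553.15) = -41.2 J/K.

ΔS = -41.2 J/K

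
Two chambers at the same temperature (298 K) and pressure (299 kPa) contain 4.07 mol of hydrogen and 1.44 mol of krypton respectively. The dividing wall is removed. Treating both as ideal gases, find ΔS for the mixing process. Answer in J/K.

Mole fractions: x_A = 4.07/5.51 = 0.739, x_B = 0.261.
ΔS_mix = −R(n_A ln x_A + n_B ln x_B) = −8.314 × (4.07 ln 0.739 + 1.44 ln 0.261) = 26.3 J/K.

ΔS_mix = 26.3 J/K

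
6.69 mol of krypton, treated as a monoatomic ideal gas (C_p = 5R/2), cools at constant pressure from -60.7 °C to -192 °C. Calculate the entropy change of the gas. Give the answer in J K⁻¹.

In kelvin: T₁ = 212.45 K, T₂ = 81.15 K. At constant pressure, ΔS = nC_p ln(T₂/T₁) with C_p = 5R/2 = 20.79 J mol⁻¹ K⁻¹.
ΔS = 6.69 × 20.79 × ln(81.15/212.45) = -134 J/K.

ΔS = -134 J/K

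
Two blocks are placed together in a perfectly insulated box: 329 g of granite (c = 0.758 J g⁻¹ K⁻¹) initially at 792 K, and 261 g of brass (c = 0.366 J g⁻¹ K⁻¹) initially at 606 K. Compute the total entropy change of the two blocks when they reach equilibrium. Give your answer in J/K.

ΔS_total = 2.37 J/K

Energy balance: T_f = (m₁c₁T₁ + m₂c₂T₂)/(m₁c₁ + m₂c₂) = 740.49 K.
ΔS₁ = m₁c₁ ln(T_f/T₁) = 249.382 × ln(740.49/792) = -16.772 J/K.
ΔS₂ = m₂c₂ ln(T_f/T₂) = 95.526 × ln(740.49/606) = 19.146 J/K.
ΔS_total = -16.772 + 19.146 = 2.37 J/K.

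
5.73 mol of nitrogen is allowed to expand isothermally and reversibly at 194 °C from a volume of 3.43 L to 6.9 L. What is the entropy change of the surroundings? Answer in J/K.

ΔS_surr = -33.3 J/K

For an isothermal ideal gas ΔS_gas = nR ln(V₂/V₁) = 5.73 × 8.314 × ln(6.9/3.43) = 33.3 J/K.
The process is reversible, so ΔS_surr = −ΔS_gas = -33.3 J/K and ΔS_universe = 0.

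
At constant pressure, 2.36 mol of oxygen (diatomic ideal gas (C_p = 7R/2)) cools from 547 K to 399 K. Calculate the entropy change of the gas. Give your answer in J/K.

At constant pressure, ΔS = nC_p ln(T₂/T₁) with C_p = 7R/2 = 29.1 J mol⁻¹ K⁻¹.
ΔS = 2.36 × 29.1 × ln(399/547) = -21.7 J/K.

ΔS = -21.7 J/K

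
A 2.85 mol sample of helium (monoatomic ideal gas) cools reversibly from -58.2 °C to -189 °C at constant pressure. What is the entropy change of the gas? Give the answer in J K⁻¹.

ΔS = -55.6 J/K

In kelvin: T₁ = 214.95 K, T₂ = 84.15 K. At constant pressure, ΔS = nC_p ln(T₂/T₁) with C_p = 5R/2 = 20.79 J mol⁻¹ K⁻¹.
ΔS = 2.85 × 20.79 × ln(84.15/214.95) = -55.6 J/K.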